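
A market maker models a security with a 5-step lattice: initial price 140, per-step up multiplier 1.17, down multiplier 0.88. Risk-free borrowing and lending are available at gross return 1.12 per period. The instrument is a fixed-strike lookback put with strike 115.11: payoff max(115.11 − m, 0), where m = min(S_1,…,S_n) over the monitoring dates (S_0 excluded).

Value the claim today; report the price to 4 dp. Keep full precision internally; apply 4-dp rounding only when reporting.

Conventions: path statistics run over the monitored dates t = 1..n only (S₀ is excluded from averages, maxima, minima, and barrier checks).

price = 0.1895

No-arbitrage gives p* = (R−d)/(u−d) = 0.8276: enumerate every path, weight its payoff by its p*-probability, and discount by R^5.
Enumerate all 2^5 = 32 price paths (U = up ×1.17, D = down ×0.88); each path with k up-moves has probability p*^k·(1−p*)^(5−k).
DDDDD: m=73.8825, payoff=41.2275, prob=0.000152
UDDDD: m=98.2301, payoff=16.8799, prob=0.000731
DUDDD: m=98.2301, payoff=16.8799, prob=0.000731
UUDDD: m=130.6014, payoff=0.0000, prob=0.003510
DDUDD: m=98.2301, payoff=16.8799, prob=0.000731
UDUDD: m=130.6014, payoff=0.0000, prob=0.003510
DUUDD: m=123.2000, payoff=0.0000, prob=0.003510
UUUDD: m=163.8000, payoff=0.0000, prob=0.016849
DDDUD: m=95.4061, payoff=19.7039, prob=0.000731
UDDUD: m=126.8467, payoff=0.0000, prob=0.003510
DUDUD: m=123.2000, payoff=0.0000, prob=0.003510
UUDUD: m=163.8000, payoff=0.0000, prob=0.016849
DDUUD: m=108.4160, payoff=6.6940, prob=0.003510
UDUUD: m=144.1440, payoff=0.0000, prob=0.016849
DUUUD: m=123.2000, payoff=0.0000, prob=0.016849
UUUUD: m=163.8000, payoff=0.0000, prob=0.080877
DDDDU: m=83.9574, payoff=31.1526, prob=0.000731
UDDDU: m=111.6251, payoff=3.4849, prob=0.003510
DUDDU: m=111.6251, payoff=3.4849, prob=0.003510
UUDDU: m=148.4107, payoff=0.0000, prob=0.016849
DDUDU: m=108.4160, payoff=6.6940, prob=0.003510
UDUDU: m=144.1440, payoff=0.0000, prob=0.016849
DUUDU: m=123.2000, payoff=0.0000, prob=0.016849
UUUDU: m=163.8000, payoff=0.0000, prob=0.080877
DDDUU: m=95.4061, payoff=19.7039, prob=0.003510
UDDUU: m=126.8467, payoff=0.0000, prob=0.016849
DUDUU: m=123.2000, payoff=0.0000, prob=0.016849
UUDUU: m=163.8000, payoff=0.0000, prob=0.080877
DDUUU: m=108.4160, payoff=6.6940, prob=0.016849
UDUUU: m=144.1440, payoff=0.0000, prob=0.080877
DUUUU: m=123.2000, payoff=0.0000, prob=0.080877
UUUUU: m=163.8000, payoff=0.0000, prob=0.388210
Price = Σ prob·payoff / R^5 = 0.333924 / 1.762342 = 0.1895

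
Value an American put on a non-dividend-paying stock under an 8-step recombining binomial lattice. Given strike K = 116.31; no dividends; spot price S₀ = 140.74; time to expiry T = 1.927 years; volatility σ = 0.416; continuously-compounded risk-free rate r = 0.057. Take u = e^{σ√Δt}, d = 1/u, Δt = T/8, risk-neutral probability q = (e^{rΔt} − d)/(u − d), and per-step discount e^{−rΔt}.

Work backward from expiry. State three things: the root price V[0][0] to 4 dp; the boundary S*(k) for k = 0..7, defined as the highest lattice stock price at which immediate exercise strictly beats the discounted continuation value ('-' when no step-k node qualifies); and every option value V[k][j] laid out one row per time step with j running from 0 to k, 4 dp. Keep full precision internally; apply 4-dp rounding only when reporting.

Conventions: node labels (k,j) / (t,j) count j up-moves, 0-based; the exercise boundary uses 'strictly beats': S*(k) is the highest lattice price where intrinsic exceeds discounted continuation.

price = 14.5174
boundary = - - - - 62.1928 76.2798 62.1928 76.2798
tree:
14.5174
21.1336 7.8444
29.9092 12.3362 3.2562
40.9764 18.9078 5.6484 0.7865
54.1172 28.0703 9.6323 1.5416 0.0000
65.6027 40.0302 16.0598 3.0215 0.0000 0.0000
74.9670 54.1172 25.9505 5.9223 0.0000 0.0000 0.0000
82.6021 65.6027 40.0302 11.6081 0.0000 0.0000 0.0000 0.0000
88.8271 74.9670 54.1172 22.7524 0.0000 0.0000 0.0000 0.0000 0.0000

params: Δt=0.24088 u=1.22651 d=0.81532 q=0.48276 e^(-rΔt)=0.98636
t_8 payoffs: 88.8271 74.9670 54.1172 22.7524 0.0000 0.0000 0.0000 0.0000 0.0000
t_7: node(7,0) S=33.7079 payoff=82.6021 vs cont=81.0161 → 82.6021 [stop]  node(7,1) S=50.7073 payoff=65.6027 vs cont=64.0167 → 65.6027 [stop]  node(7,2) S=76.2798 payoff=40.0302 vs cont=38.4442 → 40.0302 [stop]  node(7,3) S=114.7488 payoff=1.5612 vs cont=11.6081 → 11.6081 [wait]  node(7,4) S=172.6183 payoff=0.0000 vs cont=0.0000 → 0.0000 [wait]  node(7,5) S=259.6723 payoff=0.0000 vs cont=0.0000 → 0.0000 [wait]  node(7,6) S=390.6288 payoff=0.0000 vs cont=0.0000 → 0.0000 [wait]  node(7,7) S=587.6287 payoff=0.0000 vs cont=0.0000 → 0.0000 [wait]  ⇒ S*(7)=76.2798
t_6: node(6,0) S=41.3430 payoff=74.9670 vs cont=73.3810 → 74.9670 [stop]  node(6,1) S=62.1928 payoff=54.1172 vs cont=52.5312 → 54.1172 [stop]  node(6,2) S=93.5576 payoff=22.7524 vs cont=25.9505 → 25.9505 [wait]  node(6,3) S=140.7400 payoff=0.0000 vs cont=5.9223 → 5.9223 [wait]  node(6,4) S=211.7172 payoff=0.0000 vs cont=0.0000 → 0.0000 [wait]  node(6,5) S=318.4894 payoff=0.0000 vs cont=0.0000 → 0.0000 [wait]  node(6,6) S=479.1082 payoff=0.0000 vs cont=0.0000 → 0.0000 [wait]  ⇒ S*(6)=62.1928
t_5: node(5,0) S=50.7073 payoff=65.6027 vs cont=64.0167 → 65.6027 [stop]  node(5,1) S=76.2798 payoff=40.0302 vs cont=39.9670 → 40.0302 [stop]  node(5,2) S=114.7488 payoff=1.5612 vs cont=16.0598 → 16.0598 [wait]  node(5,3) S=172.6183 payoff=0.0000 vs cont=3.0215 → 3.0215 [wait]  node(5,4) S=259.6723 payoff=0.0000 vs cont=0.0000 → 0.0000 [wait]  node(5,5) S=390.6288 payoff=0.0000 vs cont=0.0000 → 0.0000 [wait]  ⇒ S*(5)=76.2798
t_4: node(4,0) S=62.1928 payoff=54.1172 vs cont=52.5312 → 54.1172 [stop]  node(4,1) S=93.5576 payoff=22.7524 vs cont=28.0703 → 28.0703 [wait]  node(4,2) S=140.7400 payoff=0.0000 vs cont=9.6323 → 9.6323 [wait]  node(4,3) S=211.7172 payoff=0.0000 vs cont=1.5416 → 1.5416 [wait]  node(4,4) S=318.4894 payoff=0.0000 vs cont=0.0000 → 0.0000 [wait]  ⇒ S*(4)=62.1928
t_3: node(3,0) S=76.2798 payoff=40.0302 vs cont=40.9764 → 40.9764 [wait]  node(3,1) S=114.7488 payoff=1.5612 vs cont=18.9078 → 18.9078 [wait]  node(3,2) S=172.6183 payoff=0.0000 vs cont=5.6484 → 5.6484 [wait]  node(3,3) S=259.6723 payoff=0.0000 vs cont=0.7865 → 0.7865 [wait]  ⇒ S*(3)=-
t_2: node(2,0) S=93.5576 payoff=22.7524 vs cont=29.9092 → 29.9092 [wait]  node(2,1) S=140.7400 payoff=0.0000 vs cont=12.3362 → 12.3362 [wait]  node(2,2) S=211.7172 payoff=0.0000 vs cont=3.2562 → 3.2562 [wait]  ⇒ S*(2)=-
t_1: node(1,0) S=114.7488 payoff=1.5612 vs cont=21.1336 → 21.1336 [wait]  node(1,1) S=172.6183 payoff=0.0000 vs cont=7.8444 → 7.8444 [wait]  ⇒ S*(1)=-
t_0: node(0,0) S=140.7400 payoff=0.0000 vs cont=14.5174 → 14.5174 [wait]  ⇒ S*(0)=-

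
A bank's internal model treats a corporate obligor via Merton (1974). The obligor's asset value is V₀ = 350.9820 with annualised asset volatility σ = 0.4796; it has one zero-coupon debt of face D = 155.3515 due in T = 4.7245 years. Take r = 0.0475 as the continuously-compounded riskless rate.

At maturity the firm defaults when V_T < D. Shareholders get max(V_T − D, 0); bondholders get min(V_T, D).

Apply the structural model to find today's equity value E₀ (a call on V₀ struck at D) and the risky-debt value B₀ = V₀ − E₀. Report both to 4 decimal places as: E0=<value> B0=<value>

With assets at 350.9820 and a single debt payment of 155.3515 at 4.7245 years:
d₁ = [ln(V₀/D) + (r + σ²/2)T] / (σ√T)
   = [ln(350.9820/155.3515) + (0.0475 + 0.5·0.4796²)·4.7245] / (0.4796·√4.7245)
   = [0.815045 + 0.767769] / 1.042454 = 1.518353
d₂ = d₁ − σ√T = 1.518353 − 1.042454 = 0.475899
N(d₁) = 0.935537,  N(d₂) = 0.682927,  e^(−rT) = 0.798984
E₀ = V₀·N(d₁) − D·e^(−rT)·N(d₂)
   = 350.9820·0.935537 − 155.3515·0.798984·0.682927 = 243.589541
B₀ = V₀ − E₀ = 350.9820 − 243.589541 = 107.392459

E0=243.5895 B0=107.3925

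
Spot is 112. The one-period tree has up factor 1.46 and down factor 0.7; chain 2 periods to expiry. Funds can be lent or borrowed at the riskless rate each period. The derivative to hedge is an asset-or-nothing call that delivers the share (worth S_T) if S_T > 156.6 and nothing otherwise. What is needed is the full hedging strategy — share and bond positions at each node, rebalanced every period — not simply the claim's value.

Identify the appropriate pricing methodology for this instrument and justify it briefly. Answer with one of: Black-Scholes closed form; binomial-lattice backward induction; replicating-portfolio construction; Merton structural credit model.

framework: replicating-portfolio construction

Key observation: the task asks for the hedge itself — share and bond holdings at every node of the 2-period tree on spot 112 with factors 1.46/0.7 — which is exactly what the replicating-portfolio construction produces.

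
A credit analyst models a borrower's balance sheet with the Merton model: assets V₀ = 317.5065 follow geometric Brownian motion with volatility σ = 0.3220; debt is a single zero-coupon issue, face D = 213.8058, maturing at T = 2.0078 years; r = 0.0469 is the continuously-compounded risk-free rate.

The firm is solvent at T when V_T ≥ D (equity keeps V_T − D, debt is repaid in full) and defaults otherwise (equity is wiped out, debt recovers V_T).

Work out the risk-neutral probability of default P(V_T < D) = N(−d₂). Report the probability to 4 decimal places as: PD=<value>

PD=0.1991

Apply the equity-as-call identities (strike 213.8058, horizon 2.0078 years):
d₁ = [ln(V₀/D) + (r + σ²/2)T] / (σ√T)
   = [ln(317.5065/213.8058) + (0.0469 + 0.5·0.3220²)·2.0078] / (0.3220·√2.0078)
   = [0.395430 + 0.198254] / 0.456264 = 1.301186
d₂ = d₁ − σ√T = 1.301186 − 0.456264 = 0.844922
risk-neutral PD = N(−d₂) = N(-0.844922) = 0.199077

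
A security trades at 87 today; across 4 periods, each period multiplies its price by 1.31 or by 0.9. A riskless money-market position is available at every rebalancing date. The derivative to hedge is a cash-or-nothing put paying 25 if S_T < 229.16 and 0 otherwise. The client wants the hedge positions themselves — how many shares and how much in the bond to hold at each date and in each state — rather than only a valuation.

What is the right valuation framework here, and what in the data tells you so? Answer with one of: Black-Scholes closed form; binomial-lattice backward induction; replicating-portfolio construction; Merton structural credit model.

framework: replicating-portfolio construction

Key observation: since the answer must list Δ and B at each node of the 1.31/0.9 lattice on 87, the replicating-portfolio method — solving the two-state system at every node — is the one that applies.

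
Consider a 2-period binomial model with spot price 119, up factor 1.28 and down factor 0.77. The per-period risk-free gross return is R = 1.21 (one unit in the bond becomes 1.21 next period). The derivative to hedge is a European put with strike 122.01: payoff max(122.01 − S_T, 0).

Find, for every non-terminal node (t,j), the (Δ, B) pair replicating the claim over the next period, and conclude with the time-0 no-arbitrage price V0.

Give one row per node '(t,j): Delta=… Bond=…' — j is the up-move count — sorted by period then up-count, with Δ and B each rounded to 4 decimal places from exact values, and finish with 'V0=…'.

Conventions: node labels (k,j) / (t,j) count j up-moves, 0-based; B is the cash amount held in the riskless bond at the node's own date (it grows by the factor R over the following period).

(0,0): Delta=-0.1428 Bond=18.4240
(1,0): Delta=-1.0000 Bond=100.8347
(1,1): Delta=-0.0608 Bond=9.7978
V0=1.4262

No-arbitrage ⇒ martingale measure with p* = (R−d)/(u−d) = 0.8627.
At maturity the claim pays: V(2,0)=51.4549, V(2,1)=4.7236, V(2,2)=0.0000
  t=1,j=0: stock 91.6300 → up 117.2864 (V=4.7236), down 70.5551 (V=51.4549). Price 9.2047; hedge Δ=-1.0000, bond B=100.8347.
  t=1,j=1: stock 152.3200 → up 194.9696 (V=0.0000), down 117.2864 (V=4.7236). Price 0.5358; hedge Δ=-0.0608, bond B=9.7978.
  t=0,j=0: stock 119.0000 → up 152.3200 (V=0.5358), down 91.6300 (V=9.2047). Price 1.4262; hedge Δ=-0.1428, bond B=18.4240.
Sanity check at the root: Δ(0,0)·S0 + B(0,0) reproduces V0 = 1.4262.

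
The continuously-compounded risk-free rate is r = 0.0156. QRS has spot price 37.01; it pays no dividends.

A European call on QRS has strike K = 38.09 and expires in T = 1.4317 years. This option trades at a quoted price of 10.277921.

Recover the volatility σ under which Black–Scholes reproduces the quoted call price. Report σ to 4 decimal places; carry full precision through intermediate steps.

At σ = 0.5992 the Black–Scholes value reproduces the quote:
σ√T = 0.5992·√1.4317 = 0.716965
d₁ = (ln(S/K) + (r+σ²/2)T) / (σ√T) = (ln(37.01/38.09) + (0.0156+0.5992²/2)·1.4317) / 0.716965 = (-0.028764 + 0.279354) / 0.716965 = 0.349515
d₂ = d₁ − σ√T = 0.349515 − 0.716965 = -0.367450
e^{−rT} = 0.977913
N(d₁) = 0.636649,  N(d₂) = 0.356642
V = S·N(d₁) − K·e^{−rT}·N(d₂) = 23.562370 − 13.284449 = 10.277921 (equal to the quote); since ∂V/∂σ > 0 for all σ, the implied volatility is unique

sigma = 0.5992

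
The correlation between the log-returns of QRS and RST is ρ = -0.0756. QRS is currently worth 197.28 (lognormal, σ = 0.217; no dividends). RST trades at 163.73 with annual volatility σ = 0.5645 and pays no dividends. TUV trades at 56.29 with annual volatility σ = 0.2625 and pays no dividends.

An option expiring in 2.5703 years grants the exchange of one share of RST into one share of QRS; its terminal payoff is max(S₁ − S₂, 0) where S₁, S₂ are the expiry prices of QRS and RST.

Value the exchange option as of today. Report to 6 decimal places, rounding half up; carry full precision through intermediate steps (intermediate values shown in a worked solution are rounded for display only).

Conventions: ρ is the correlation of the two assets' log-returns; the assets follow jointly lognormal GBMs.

exchange price = 86.607630

σ_eff = √(σ₁² + σ₂² − 2ρσ₁σ₂) = √(0.217² + 0.5645² − 2·-0.0756·0.217·0.5645) = 0.619896
d₁ = (ln(S₁/S₂) + (q₂ − q₁ + σ_eff²/2)T) / (σ_eff√T) = (ln(197.28/163.73) + (0.0 − 0.0 + 0.192135)·2.5703) / 0.993826 = 0.684476
d₂ = d₁ − σ_eff√T = 0.684476 − 0.993826 = -0.309350
N(d₁) = 0.753163,  N(d₂) = 0.378528
V = S₁·e^{−q₁T}·N(d₁) − S₂·e^{−q₂T}·N(d₂) = 148.583963 − 61.976333 = 86.607630
Key observation: r never enters — measured in units of RST, the claim is a call on S₁/S₂ struck at 1, so only the dividend yields and σ_eff matter.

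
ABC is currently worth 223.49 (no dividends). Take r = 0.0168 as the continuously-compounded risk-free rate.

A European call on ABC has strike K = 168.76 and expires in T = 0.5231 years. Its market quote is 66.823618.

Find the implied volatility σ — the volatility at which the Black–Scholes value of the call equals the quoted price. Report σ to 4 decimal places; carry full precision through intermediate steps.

sigma = 0.5562

At σ = 0.5562 the Black–Scholes value reproduces the quote:
σ√T = 0.5562·√0.5231 = 0.402275
d₁ = (ln(S/K) + (r+σ²/2)T) / (σ√T) = (ln(223.49/168.76) + (0.0168+0.5562²/2)·0.5231) / 0.402275 = (0.280889 + 0.089701) / 0.402275 = 0.921234
d₂ = d₁ − σ√T = 0.921234 − 0.402275 = 0.518959
e^{−rT} = 0.991250
N(d₁) = 0.821536,  N(d₂) = 0.698105
V = S·N(d₁) − K·e^{−rT}·N(d₂) = 183.605079 − 116.781461 = 66.823618 (matching the quote); vega is positive throughout, so no other σ reproduces this price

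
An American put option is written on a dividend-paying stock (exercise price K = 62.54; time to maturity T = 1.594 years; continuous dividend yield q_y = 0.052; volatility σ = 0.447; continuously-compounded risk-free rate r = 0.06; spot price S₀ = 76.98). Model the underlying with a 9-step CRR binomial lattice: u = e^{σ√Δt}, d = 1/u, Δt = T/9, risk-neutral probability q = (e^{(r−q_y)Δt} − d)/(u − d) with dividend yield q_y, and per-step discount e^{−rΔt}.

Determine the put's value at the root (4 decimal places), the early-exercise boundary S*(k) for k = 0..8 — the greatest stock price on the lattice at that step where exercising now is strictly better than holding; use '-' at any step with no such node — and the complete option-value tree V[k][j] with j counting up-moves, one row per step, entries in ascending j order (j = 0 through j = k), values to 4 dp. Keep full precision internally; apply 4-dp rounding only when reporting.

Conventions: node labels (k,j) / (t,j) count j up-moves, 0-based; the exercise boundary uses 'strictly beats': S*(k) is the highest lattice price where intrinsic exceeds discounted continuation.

params: Δt=0.17711 u=1.20698 d=0.82852 q=0.45686 e^(-rΔt)=0.98943
t_9 payoffs: 48.3791 41.9106 32.4872 18.7594 0.0000 0.0000 0.0000 0.0000 0.0000 0.0000
t_8: node(8,0) S=17.0918 payoff=45.4482 vs cont=44.9438 → 45.4482 [stop]  node(8,1) S=24.8992 payoff=37.6408 vs cont=37.2079 → 37.6408 [stop]  node(8,2) S=36.2730 payoff=26.2670 vs cont=25.9385 → 26.2670 [stop]  node(8,3) S=52.8422 payoff=9.6978 vs cont=10.0814 → 10.0814 [wait]  node(8,4) S=76.9800 payoff=0.0000 vs cont=0.0000 → 0.0000 [wait]  node(8,5) S=112.1438 payoff=0.0000 vs cont=0.0000 → 0.0000 [wait]  node(8,6) S=163.3700 payoff=0.0000 vs cont=0.0000 → 0.0000 [wait]  node(8,7) S=237.9960 payoff=0.0000 vs cont=0.0000 → 0.0000 [wait]  node(8,8) S=346.7104 payoff=0.0000 vs cont=0.0000 → 0.0000 [wait]  ⇒ S*(8)=36.2730
t_7: node(7,0) S=20.6294 payoff=41.9106 vs cont=41.4386 → 41.9106 [stop]  node(7,1) S=30.0528 payoff=32.4872 vs cont=32.1016 → 32.4872 [stop]  node(7,2) S=43.7806 payoff=18.7594 vs cont=18.6730 → 18.7594 [stop]  node(7,3) S=63.7792 payoff=0.0000 vs cont=5.4178 → 5.4178 [wait]  node(7,4) S=92.9130 payoff=0.0000 vs cont=0.0000 → 0.0000 [wait]  node(7,5) S=135.3548 payoff=0.0000 vs cont=0.0000 → 0.0000 [wait]  node(7,6) S=197.1837 payoff=0.0000 vs cont=0.0000 → 0.0000 [wait]  node(7,7) S=287.2554 payoff=0.0000 vs cont=0.0000 → 0.0000 [wait]  ⇒ S*(7)=43.7806
t_6: node(6,0) S=24.8992 payoff=37.6408 vs cont=37.2079 → 37.6408 [stop]  node(6,1) S=36.2730 payoff=26.2670 vs cont=25.9385 → 26.2670 [stop]  node(6,2) S=52.8422 payoff=9.6978 vs cont=12.5303 → 12.5303 [wait]  node(6,3) S=76.9800 payoff=0.0000 vs cont=2.9115 → 2.9115 [wait]  node(6,4) S=112.1438 payoff=0.0000 vs cont=0.0000 → 0.0000 [wait]  node(6,5) S=163.3700 payoff=0.0000 vs cont=0.0000 → 0.0000 [wait]  node(6,6) S=237.9960 payoff=0.0000 vs cont=0.0000 → 0.0000 [wait]  ⇒ S*(6)=36.2730
t_5: node(5,0) S=30.0528 payoff=32.4872 vs cont=32.1016 → 32.4872 [stop]  node(5,1) S=43.7806 payoff=18.7594 vs cont=19.7800 → 19.7800 [wait]  node(5,2) S=63.7792 payoff=0.0000 vs cont=8.0499 → 8.0499 [wait]  node(5,3) S=92.9130 payoff=0.0000 vs cont=1.5647 → 1.5647 [wait]  node(5,4) S=135.3548 payoff=0.0000 vs cont=0.0000 → 0.0000 [wait]  node(5,5) S=197.1837 payoff=0.0000 vs cont=0.0000 → 0.0000 [wait]  ⇒ S*(5)=30.0528
t_4: node(4,0) S=36.2730 payoff=26.2670 vs cont=26.3998 → 26.3998 [wait]  node(4,1) S=52.8422 payoff=9.6978 vs cont=14.2686 → 14.2686 [wait]  node(4,2) S=76.9800 payoff=0.0000 vs cont=5.0333 → 5.0333 [wait]  node(4,3) S=112.1438 payoff=0.0000 vs cont=0.8409 → 0.8409 [wait]  node(4,4) S=163.3700 payoff=0.0000 vs cont=0.0000 → 0.0000 [wait]  ⇒ S*(4)=-
t_3: node(3,0) S=43.7806 payoff=18.7594 vs cont=20.6371 → 20.6371 [wait]  node(3,1) S=63.7792 payoff=0.0000 vs cont=9.9432 → 9.9432 [wait]  node(3,2) S=92.9130 payoff=0.0000 vs cont=3.0850 → 3.0850 [wait]  node(3,3) S=135.3548 payoff=0.0000 vs cont=0.4519 → 0.4519 [wait]  ⇒ S*(3)=-
t_2: node(2,0) S=52.8422 payoff=9.6978 vs cont=15.5851 → 15.5851 [wait]  node(2,1) S=76.9800 payoff=0.0000 vs cont=6.7380 → 6.7380 [wait]  node(2,2) S=112.1438 payoff=0.0000 vs cont=1.8622 → 1.8622 [wait]  ⇒ S*(2)=-
t_1: node(1,0) S=63.7792 payoff=0.0000 vs cont=11.4212 → 11.4212 [wait]  node(1,1) S=92.9130 payoff=0.0000 vs cont=4.4628 → 4.4628 [wait]  ⇒ S*(1)=-
t_0: node(0,0) S=76.9800 payoff=0.0000 vs cont=8.1551 → 8.1551 [wait]  ⇒ S*(0)=-

price = 8.1551
boundary = - - - - - 30.0528 36.2730 43.7806 36.2730
tree:
8.1551
11.4212 4.4628
15.5851 6.7380 1.8622
20.6371 9.9432 3.0850 0.4519
26.3998 14.2686 5.0333 0.8409 0.0000
32.4872 19.7800 8.0499 1.5647 0.0000 0.0000
37.6408 26.2670 12.5303 2.9115 0.0000 0.0000 0.0000
41.9106 32.4872 18.7594 5.4178 0.0000 0.0000 0.0000 0.0000
45.4482 37.6408 26.2670 10.0814 0.0000 0.0000 0.0000 0.0000 0.0000
48.3791 41.9106 32.4872 18.7594 0.0000 0.0000 0.0000 0.0000 0.0000 0.0000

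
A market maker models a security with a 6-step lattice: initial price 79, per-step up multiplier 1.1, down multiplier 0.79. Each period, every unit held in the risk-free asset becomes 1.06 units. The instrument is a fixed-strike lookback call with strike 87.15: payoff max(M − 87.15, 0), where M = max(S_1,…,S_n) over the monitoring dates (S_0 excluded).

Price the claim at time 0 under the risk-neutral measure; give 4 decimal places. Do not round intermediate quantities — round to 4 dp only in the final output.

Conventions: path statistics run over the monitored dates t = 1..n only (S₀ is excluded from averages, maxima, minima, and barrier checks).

price = 22.7332

Risk-neutral up-probability p* = (R−d)/(u−d) = (1.06−0.79)/(1.1−0.79) = 0.8710; the claim prices as the p*-weighted sum of path payoffs discounted by R^6.
Enumerate all 2^6 = 64 price paths (U = up ×1.1, D = down ×0.79); each path with k up-moves has probability p*^k·(1−p*)^(6−k).
DDDDDD: M=62.4100, payoff=0.0000, prob=0.000005
UDDDDD: M=86.9000, payoff=0.0000, prob=0.000031
DUDDDD: M=68.6510, payoff=0.0000, prob=0.000031
UUDDDD: M=95.5900, payoff=8.4400, prob=0.000210
DDUDDD: M=62.4100, payoff=0.0000, prob=0.000031
UDUDDD: M=86.9000, payoff=0.0000, prob=0.000210
DUUDDD: M=75.5161, payoff=0.0000, prob=0.000210
UUUDDD: M=105.1490, payoff=17.9990, prob=0.001419
DDDUDD: M=62.4100, payoff=0.0000, prob=0.000031
UDDUDD: M=86.9000, payoff=0.0000, prob=0.000210
DUDUDD: M=68.6510, payoff=0.0000, prob=0.000210
UUDUDD: M=95.5900, payoff=8.4400, prob=0.001419
DDUUDD: M=62.4100, payoff=0.0000, prob=0.000210
UDUUDD: M=86.9000, payoff=0.0000, prob=0.001419
DUUUDD: M=83.0677, payoff=0.0000, prob=0.001419
UUUUDD: M=115.6639, payoff=28.5139, prob=0.009581
DDDDUD: M=62.4100, payoff=0.0000, prob=0.000031
UDDDUD: M=86.9000, payoff=0.0000, prob=0.000210
DUDDUD: M=68.6510, payoff=0.0000, prob=0.000210
UUDDUD: M=95.5900, payoff=8.4400, prob=0.001419
DDUDUD: M=62.4100, payoff=0.0000, prob=0.000210
UDUDUD: M=86.9000, payoff=0.0000, prob=0.001419
DUUDUD: M=75.5161, payoff=0.0000, prob=0.001419
UUUDUD: M=105.1490, payoff=17.9990, prob=0.009581
DDDUUD: M=62.4100, payoff=0.0000, prob=0.000210
UDDUUD: M=86.9000, payoff=0.0000, prob=0.001419
DUDUUD: M=68.6510, payoff=0.0000, prob=0.001419
UUDUUD: M=95.5900, payoff=8.4400, prob=0.009581
DDUUUD: M=65.6235, payoff=0.0000, prob=0.001419
UDUUUD: M=91.3745, payoff=4.2245, prob=0.009581
DUUUUD: M=91.3745, payoff=4.2245, prob=0.009581
UUUUUD: M=127.2303, payoff=40.0803, prob=0.064671
DDDDDU: M=62.4100, payoff=0.0000, prob=0.000031
UDDDDU: M=86.9000, payoff=0.0000, prob=0.000210
DUDDDU: M=68.6510, payoff=0.0000, prob=0.000210
UUDDDU: M=95.5900, payoff=8.4400, prob=0.001419
DDUDDU: M=62.4100, payoff=0.0000, prob=0.000210
UDUDDU: M=86.9000, payoff=0.0000, prob=0.001419
DUUDDU: M=75.5161, payoff=0.0000, prob=0.001419
UUUDDU: M=105.1490, payoff=17.9990, prob=0.009581
DDDUDU: M=62.4100, payoff=0.0000, prob=0.000210
UDDUDU: M=86.9000, payoff=0.0000, prob=0.001419
DUDUDU: M=68.6510, payoff=0.0000, prob=0.001419
UUDUDU: M=95.5900, payoff=8.4400, prob=0.009581
DDUUDU: M=62.4100, payoff=0.0000, prob=0.001419
UDUUDU: M=86.9000, payoff=0.0000, prob=0.009581
DUUUDU: M=83.0677, payoff=0.0000, prob=0.009581
UUUUDU: M=115.6639, payoff=28.5139, prob=0.064671
DDDDUU: M=62.4100, payoff=0.0000, prob=0.000210
UDDDUU: M=86.9000, payoff=0.0000, prob=0.001419
DUDDUU: M=68.6510, payoff=0.0000, prob=0.001419
UUDDUU: M=95.5900, payoff=8.4400, prob=0.009581
DDUDUU: M=62.4100, payoff=0.0000, prob=0.001419
UDUDUU: M=86.9000, payoff=0.0000, prob=0.009581
DUUDUU: M=75.5161, payoff=0.0000, prob=0.009581
UUUDUU: M=105.1490, payoff=17.9990, prob=0.064671
DDDUUU: M=62.4100, payoff=0.0000, prob=0.001419
UDDUUU: M=86.9000, payoff=0.0000, prob=0.009581
DUDUUU: M=72.1858, payoff=0.0000, prob=0.009581
UUDUUU: M=100.5119, payoff=13.3619, prob=0.064671
DDUUUU: M=72.1858, payoff=0.0000, prob=0.009581
UDUUUU: M=100.5119, payoff=13.3619, prob=0.064671
DUUUUU: M=100.5119, payoff=13.3619, prob=0.064671
UUUUUU: M=139.9533, payoff=52.8033, prob=0.436528
Price = Σ prob·payoff / R^6 = 32.247460 / 1.418519 = 22.7332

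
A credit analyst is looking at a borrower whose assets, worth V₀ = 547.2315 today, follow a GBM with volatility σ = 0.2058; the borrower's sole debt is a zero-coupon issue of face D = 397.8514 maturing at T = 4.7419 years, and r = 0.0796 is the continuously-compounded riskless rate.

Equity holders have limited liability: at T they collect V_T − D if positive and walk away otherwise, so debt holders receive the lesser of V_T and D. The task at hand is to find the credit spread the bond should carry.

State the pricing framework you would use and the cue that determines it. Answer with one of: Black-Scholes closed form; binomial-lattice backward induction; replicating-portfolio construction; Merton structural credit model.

framework: Merton structural credit model

Key observation: a levered firm with one bullet debt due at 4.7419 years is the canonical structural-credit setup: equity is a call on the firm's assets struck at the face value.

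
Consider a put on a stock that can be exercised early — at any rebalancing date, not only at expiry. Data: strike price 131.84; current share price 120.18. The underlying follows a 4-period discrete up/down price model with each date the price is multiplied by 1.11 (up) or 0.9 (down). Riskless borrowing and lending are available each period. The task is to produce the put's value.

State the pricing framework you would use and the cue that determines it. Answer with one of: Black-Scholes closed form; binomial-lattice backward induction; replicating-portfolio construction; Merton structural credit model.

framework: binomial-lattice backward induction

Key observation: the put (strike 131.84 on spot 120.18) is American-style on a 4-step discrete price model, so the early-exercise decision at every node requires stepwise backward valuation — a closed form cannot price the exercise right.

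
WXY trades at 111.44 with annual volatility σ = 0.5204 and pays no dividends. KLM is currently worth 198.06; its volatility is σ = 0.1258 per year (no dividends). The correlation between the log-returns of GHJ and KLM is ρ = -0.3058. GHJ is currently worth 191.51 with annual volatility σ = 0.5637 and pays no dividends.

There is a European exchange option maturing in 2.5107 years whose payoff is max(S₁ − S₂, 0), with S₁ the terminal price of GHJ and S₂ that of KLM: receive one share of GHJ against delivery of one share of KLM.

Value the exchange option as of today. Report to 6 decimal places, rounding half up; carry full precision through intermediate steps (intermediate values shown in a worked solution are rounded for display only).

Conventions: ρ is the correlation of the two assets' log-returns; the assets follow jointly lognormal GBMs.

exchange price = 69.484346

σ_eff = √(σ₁² + σ₂² − 2ρσ₁σ₂) = √(0.5637² + 0.1258² − 2·-0.3058·0.5637·0.1258) = 0.613966
d₁ = (ln(S₁/S₂) + (q₂ − q₁ + σ_eff²/2)T) / (σ_eff√T) = (ln(191.51/198.06) + (0.0 − 0.0 + 0.188477)·2.5107) / 0.972840 = 0.451851
d₂ = d₁ − σ_eff√T = 0.451851 − 0.972840 = -0.520989
N(d₁) = 0.674312,  N(d₂) = 0.301187
V = S₁·e^{−q₁T}·N(d₁) − S₂·e^{−q₂T}·N(d₂) = 129.137482 − 59.653136 = 69.484346
Key observation: no risk-free rate is needed — with the second asset as numeraire the exchange option is a call on the ratio S₁/S₂, and r cancels out of the value.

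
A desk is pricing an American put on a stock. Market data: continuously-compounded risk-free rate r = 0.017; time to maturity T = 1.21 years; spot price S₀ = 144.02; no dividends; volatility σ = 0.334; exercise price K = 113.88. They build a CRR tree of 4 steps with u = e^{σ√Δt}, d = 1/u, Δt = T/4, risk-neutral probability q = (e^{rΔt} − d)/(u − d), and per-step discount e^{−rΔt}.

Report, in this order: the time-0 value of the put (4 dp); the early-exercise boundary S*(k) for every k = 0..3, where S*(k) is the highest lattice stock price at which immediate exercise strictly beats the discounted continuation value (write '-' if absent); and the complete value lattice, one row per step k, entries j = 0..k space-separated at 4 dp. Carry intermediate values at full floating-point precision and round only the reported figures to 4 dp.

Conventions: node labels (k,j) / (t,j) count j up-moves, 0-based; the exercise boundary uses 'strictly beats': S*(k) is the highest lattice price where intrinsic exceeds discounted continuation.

price = 7.5012
boundary = - - - 83.0010
tree:
7.5012
12.3329 2.0948
19.8235 3.9591 0.0000
30.8790 7.4824 0.0000 0.0000
44.8078 14.1415 0.0000 0.0000 0.0000

Δt=0.30250  u=1.20166  d=0.83219  q=0.46816  discount=0.99487
step 4 (expiry): payoffs max(K−S,0) = 44.8078 14.1415 0.0000 0.0000 0.0000
step 3: (k=3,j=0): S=83.0010, K−S=30.8790, hold=30.2949 ⇒ V=30.8790 exercise | (k=3,j=1): S=119.8513, K−S=0.0000, hold=7.4824 ⇒ V=7.4824 continue | (k=3,j=2): S=173.0624, K−S=0.0000, hold=0.0000 ⇒ V=0.0000 continue | (k=3,j=3): S=249.8978, K−S=0.0000, hold=0.0000 ⇒ V=0.0000 continue  boundary S*=83.0010
step 2: (k=2,j=0): S=99.7385, K−S=14.1415, hold=19.8235 ⇒ V=19.8235 continue | (k=2,j=1): S=144.0200, K−S=0.0000, hold=3.9591 ⇒ V=3.9591 continue | (k=2,j=2): S=207.9613, K−S=0.0000, hold=0.0000 ⇒ V=0.0000 continue  boundary S*=-
step 1: (k=1,j=0): S=119.8513, K−S=0.0000, hold=12.3329 ⇒ V=12.3329 continue | (k=1,j=1): S=173.0624, K−S=0.0000, hold=2.0948 ⇒ V=2.0948 continue  boundary S*=-
step 0: (k=0,j=0): S=144.0200, K−S=0.0000, hold=7.5012 ⇒ V=7.5012 continue  boundary S*=-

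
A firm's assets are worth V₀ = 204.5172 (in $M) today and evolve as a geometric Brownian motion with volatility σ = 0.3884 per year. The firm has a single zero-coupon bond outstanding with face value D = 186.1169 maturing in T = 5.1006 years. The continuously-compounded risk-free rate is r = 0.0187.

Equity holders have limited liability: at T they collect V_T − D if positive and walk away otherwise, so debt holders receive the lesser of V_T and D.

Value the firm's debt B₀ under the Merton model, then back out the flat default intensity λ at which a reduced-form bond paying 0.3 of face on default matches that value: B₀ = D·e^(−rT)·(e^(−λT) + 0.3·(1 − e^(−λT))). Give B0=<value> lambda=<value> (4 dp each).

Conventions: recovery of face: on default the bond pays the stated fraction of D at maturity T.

With assets at 204.5172 and a single debt payment of 186.1169 at 5.1006 years:
d₁ = [ln(V₀/D) + (r + σ²/2)T] / (σ√T)
   = [ln(204.5172/186.1169) + (0.0187 + 0.5·0.3884²)·5.1006] / (0.3884·√5.1006)
   = [0.094277 + 0.480106] / 0.877182 = 0.654804
d₂ = d₁ − σ√T = 0.654804 − 0.877182 = -0.222378
N(d₁) = 0.743703,  N(d₂) = 0.412010,  e^(−rT) = 0.909026
E₀ = V₀·N(d₁) − D·e^(−rT)·N(d₂)
   = 204.5172·0.743703 − 186.1169·0.909026·0.412010 = 82.394131
B₀ = V₀ − E₀ = 204.5172 − 82.394131 = 122.123069
e^(−λT) = (B₀·e^(rT)/D − 0.3)/(1 − 0.3) = (122.1231·1.100078/186.1169 − 0.3)/0.7 = 0.60261576
λ = −ln(0.60261576)/5.1006 = 0.099297

B0=122.1231 lambda=0.0993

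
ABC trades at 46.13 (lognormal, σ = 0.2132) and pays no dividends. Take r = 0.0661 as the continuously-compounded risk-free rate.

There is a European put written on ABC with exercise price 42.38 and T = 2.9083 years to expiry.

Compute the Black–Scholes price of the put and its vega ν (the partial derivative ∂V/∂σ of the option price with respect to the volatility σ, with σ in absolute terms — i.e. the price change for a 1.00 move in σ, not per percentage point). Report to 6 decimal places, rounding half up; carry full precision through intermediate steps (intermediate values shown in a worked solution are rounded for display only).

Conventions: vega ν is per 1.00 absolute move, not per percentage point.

price = 1.858338
ν = 20.105758

σ√T = 0.2132·√2.9083 = 0.363586
d₁ = (ln(S/K) + (r+σ²/2)T) / (σ√T) = (ln(46.13/42.38) + (0.0661+0.2132²/2)·2.9083) / 0.363586 = (0.084787 + 0.258336) / 0.363586 = 0.943719
d₂ = d₁ − σ√T = 0.943719 − 0.363586 = 0.580134
e^{−rT} = 0.825110
N(−d₁) = 0.172657,  N(−d₂) = 0.280912
Put price V = K·e^{−rT}·N(−d₂) − S·N(−d₁) = 9.822985 − 7.964647 = 1.858338
φ(d₁) = (1/√(2π))·e^{−d₁²/2} = 0.255574
ν = S·φ(d₁)·√T = 20.105758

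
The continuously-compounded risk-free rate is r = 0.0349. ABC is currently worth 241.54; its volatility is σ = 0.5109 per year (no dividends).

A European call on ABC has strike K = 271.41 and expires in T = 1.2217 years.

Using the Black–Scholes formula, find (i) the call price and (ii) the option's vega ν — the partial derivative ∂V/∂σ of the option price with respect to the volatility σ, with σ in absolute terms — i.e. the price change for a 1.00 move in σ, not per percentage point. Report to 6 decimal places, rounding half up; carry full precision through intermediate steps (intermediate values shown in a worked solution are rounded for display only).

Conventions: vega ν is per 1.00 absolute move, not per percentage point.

price = 46.955673
ν = 105.294381

σ√T = 0.5109·√1.2217 = 0.564701
d₁ = (ln(S/K) + (r+σ²/2)T) / (σ√T) = (ln(241.54/271.41) + (0.0349+0.5109²/2)·1.2217) / 0.564701 = (-0.116596 + 0.202081) / 0.564701 = 0.151381
d₂ = d₁ − σ√T = 0.151381 − 0.564701 = -0.413319
e^{−rT} = 0.958259
N(d₁) = 0.560163,  N(d₂) = 0.339686
Call price V = S·N(d₁) − K·e^{−rT}·N(d₂) = 135.301669 − 88.345996 = 46.955673
φ(d₁) = (1/√(2π))·e^{−d₁²/2} = 0.394397
ν = S·φ(d₁)·√T = 105.294381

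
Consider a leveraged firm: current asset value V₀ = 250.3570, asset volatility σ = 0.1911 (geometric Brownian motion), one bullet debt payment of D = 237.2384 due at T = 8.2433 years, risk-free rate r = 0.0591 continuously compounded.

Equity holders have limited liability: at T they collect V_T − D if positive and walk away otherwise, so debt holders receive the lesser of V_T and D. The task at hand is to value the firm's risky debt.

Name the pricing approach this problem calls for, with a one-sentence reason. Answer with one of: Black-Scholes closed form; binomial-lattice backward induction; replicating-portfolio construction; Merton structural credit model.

Key observation: assets follow a GBM and default happens iff V_T < 237.2384; valuing claims on that split (equity as a call, risky debt as the residual) is the structural model's definition.

framework: Merton structural credit model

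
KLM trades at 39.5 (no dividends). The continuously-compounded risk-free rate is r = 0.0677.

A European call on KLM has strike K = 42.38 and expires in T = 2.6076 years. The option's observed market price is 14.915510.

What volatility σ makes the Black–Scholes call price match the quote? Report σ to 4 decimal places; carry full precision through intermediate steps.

At σ = 0.5488 the Black–Scholes value reproduces the quote:
σ√T = 0.5488·√2.6076 = 0.886206
d₁ = (ln(S/K) + (r+σ²/2)T) / (σ√T) = (ln(39.5/42.38) + (0.0677+0.5488²/2)·2.6076) / 0.886206 = (-0.070376 + 0.569215) / 0.886206 = 0.562893
d₂ = d₁ − σ√T = 0.562893 − 0.886206 = -0.323313
e^{−rT} = 0.838170
N(d₁) = 0.713246,  N(d₂) = 0.373229
V = S·N(d₁) − K·e^{−rT}·N(d₂) = 28.173221 − 13.257711 = 14.915510 (the observed quote) — the price is monotone increasing in volatility, hence this σ is the only solution

sigma = 0.5488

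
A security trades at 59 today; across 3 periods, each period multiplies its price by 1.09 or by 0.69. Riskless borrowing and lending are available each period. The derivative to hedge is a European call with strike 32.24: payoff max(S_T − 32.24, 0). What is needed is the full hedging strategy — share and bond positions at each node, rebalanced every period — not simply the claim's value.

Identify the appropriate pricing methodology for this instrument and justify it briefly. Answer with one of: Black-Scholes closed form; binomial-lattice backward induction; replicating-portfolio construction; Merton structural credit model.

framework: replicating-portfolio construction

Key observation: a price alone would not answer the question — the per-node share/bond construction on the spot-59, 1.09/0.69 tree is required, and only the replicating-portfolio method yields it.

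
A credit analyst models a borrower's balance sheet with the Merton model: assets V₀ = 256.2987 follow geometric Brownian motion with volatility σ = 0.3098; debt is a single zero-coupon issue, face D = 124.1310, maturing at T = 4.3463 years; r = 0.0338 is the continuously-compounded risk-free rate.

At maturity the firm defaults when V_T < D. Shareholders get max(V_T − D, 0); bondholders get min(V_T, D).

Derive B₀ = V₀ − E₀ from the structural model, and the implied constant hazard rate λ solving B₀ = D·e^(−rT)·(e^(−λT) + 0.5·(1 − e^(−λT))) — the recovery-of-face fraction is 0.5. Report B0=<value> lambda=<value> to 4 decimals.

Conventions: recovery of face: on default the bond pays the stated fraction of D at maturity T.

Work the structural quantities from V₀ = 256.2987 against face 124.1310:
d₁ = [ln(V₀/D) + (r + σ²/2)T] / (σ√T)
   = [ln(256.2987/124.1310) + (0.0338 + 0.5·0.3098²)·4.3463] / (0.3098·√4.3463)
   = [0.725006 + 0.355475] / 0.645864 = 1.672923
d₂ = d₁ − σ√T = 1.672923 − 0.645864 = 1.027059
N(d₁) = 0.952829,  N(d₂) = 0.847804,  e^(−rT) = 0.863376
E₀ = V₀·N(d₁) − D·e^(−rT)·N(d₂)
   = 256.2987·0.952829 − 124.1310·0.863376·0.847804 = 153.348196
B₀ = V₀ − E₀ = 256.2987 − 153.348196 = 102.950504
e^(−λT) = (B₀·e^(rT)/D − 0.5)/(1 − 0.5) = (102.9505·1.158244/124.1310 − 0.5)/0.5 = 0.92122490
λ = −ln(0.92122490)/4.3463 = 0.018878

B0=102.9505 lambda=0.0189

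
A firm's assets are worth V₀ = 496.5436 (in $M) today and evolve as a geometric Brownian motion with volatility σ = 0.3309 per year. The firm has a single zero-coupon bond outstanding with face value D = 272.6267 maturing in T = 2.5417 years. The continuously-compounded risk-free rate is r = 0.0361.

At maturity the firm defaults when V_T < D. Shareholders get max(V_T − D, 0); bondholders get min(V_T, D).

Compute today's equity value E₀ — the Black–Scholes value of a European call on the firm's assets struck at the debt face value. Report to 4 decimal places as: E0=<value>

Work the structural quantities from V₀ = 496.5436 against face 272.6267:
d₁ = [ln(V₀/D) + (r + σ²/2)T] / (σ√T)
   = [ln(496.5436/272.6267) + (0.0361 + 0.5·0.3309²)·2.5417] / (0.3309·√2.5417)
   = [0.599568 + 0.230907] / 0.527544 = 1.574227
d₂ = d₁ − σ√T = 1.574227 − 0.527544 = 1.046683
N(d₁) = 0.942283,  N(d₂) = 0.852377,  e^(−rT) = 0.912328
E₀ = V₀·N(d₁) − D·e^(−rT)·N(d₂)
   = 496.5436·0.942283 − 272.6267·0.912328·0.852377 = 255.876825

E0=255.8768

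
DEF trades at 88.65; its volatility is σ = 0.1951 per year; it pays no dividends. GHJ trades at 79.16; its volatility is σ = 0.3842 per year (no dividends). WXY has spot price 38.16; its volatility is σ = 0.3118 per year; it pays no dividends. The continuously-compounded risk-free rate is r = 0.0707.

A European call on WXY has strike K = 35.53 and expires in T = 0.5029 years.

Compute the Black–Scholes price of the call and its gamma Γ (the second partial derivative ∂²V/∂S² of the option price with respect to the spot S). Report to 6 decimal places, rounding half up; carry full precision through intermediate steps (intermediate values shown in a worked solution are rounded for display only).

σ√T = 0.3118·√0.5029 = 0.221114
d₁ = (ln(S/K) + (r+σ²/2)T) / (σ√T) = (ln(38.16/35.53) + (0.0707+0.3118²/2)·0.5029) / 0.221114 = (0.071410 + 0.060001) / 0.221114 = 0.594314
d₂ = d₁ − σ√T = 0.594314 − 0.221114 = 0.373199
e^{−rT} = 0.965070
N(d₁) = 0.723849,  N(d₂) = 0.645500
Call price V = S·N(d₁) − K·e^{−rT}·N(d₂) = 27.622069 − 22.133496 = 5.488573
φ(d₁) = (1/√(2π))·e^{−d₁²/2} = 0.334358
Γ = φ(d₁) / (S·σ·√T) = 0.039627

price = 5.488573
Γ = 0.039627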